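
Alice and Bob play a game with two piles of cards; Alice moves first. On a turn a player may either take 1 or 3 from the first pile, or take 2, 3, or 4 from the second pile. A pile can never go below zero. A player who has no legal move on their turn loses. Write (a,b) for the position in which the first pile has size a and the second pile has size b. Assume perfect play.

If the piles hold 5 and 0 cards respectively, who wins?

Label each position W (a win for the player to move) or L (a loss). A position with no legal move is L; any other position is W exactly when some move reaches an L, and L when every move reaches a W.
No move ever increases a pile, so every position that can arise here has a ≤ 5 and b ≤ 0; it is enough to label the cells with 0 ≤ a ≤ 5 and 0 ≤ b ≤ 0.
Every move lowers a or b (never raises either), so fill the grid row by row in increasing a, and left to right within a row: each cell's successors are then already labelled.
      b=0
a=0:    L
a=1:    W
a=2:    L
a=3:    W
a=4:    L
a=5:    W
Cells with no legal move (terminal, hence L): (0,0).
The remaining L cells, each justified by listing all of its moves:
(2,0): only reaches (1,0)(W), which is W → L
(4,0): only reaches (3,0)(W), (1,0)(W), all W → L
Every other cell has at least one move into one of the L cells above, so it is W.
The starting position (5,0) is W: Alice should move to (4,0), handing over an L position.

Alice wins.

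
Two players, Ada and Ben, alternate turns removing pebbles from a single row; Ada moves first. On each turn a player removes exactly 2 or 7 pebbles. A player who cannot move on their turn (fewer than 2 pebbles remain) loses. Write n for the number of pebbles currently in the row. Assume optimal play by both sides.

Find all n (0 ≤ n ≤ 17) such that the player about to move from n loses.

0, 1, 4, 5, 9, 10, 13, 14

Label each position W (a win for the player to move) or L (a loss). A position with no legal move is L; any other position is W exactly when some move reaches an L, and L when every move reaches a W.
n=0: no move → L
n=1: no move → L
n=2: can move to 0, which is L ⇒ W
n=3: can move to 1, which is L ⇒ W
n=4: the only move is to 2(W), a W ⇒ L
n=5: the only move is to 3(W), a W ⇒ L
n=6: can move to 4, which is L ⇒ W
n=7: can move to 5, which is L ⇒ W
n=8: can move to 1, which is L ⇒ W
n=9: moves to 7(W), 2(W); every one is W ⇒ L
n=10: moves to 8(W), 3(W); every one is W ⇒ L
n=11: can move to 9, which is L ⇒ W
n=12: can move to 10, which is L ⇒ W
n=13: moves to 11(W), 6(W); every one is W ⇒ L
n=14: moves to 12(W), 7(W); every one is W ⇒ L
n=15: can move to 13, which is L ⇒ W
n=16: can move to 14, which is L ⇒ W
n=17: can move to 10, which is L ⇒ W
Reading off the rows marked L gives the requested list; there are 8 such values of n.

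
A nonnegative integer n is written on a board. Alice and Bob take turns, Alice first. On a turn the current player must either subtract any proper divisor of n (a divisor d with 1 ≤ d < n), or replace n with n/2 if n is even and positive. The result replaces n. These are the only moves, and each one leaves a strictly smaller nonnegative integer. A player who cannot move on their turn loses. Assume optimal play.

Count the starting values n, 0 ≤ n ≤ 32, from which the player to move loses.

Use the standard recursion: the mover loses at a terminal position; elsewhere, the mover wins exactly when some move hands the opponent an L position.
n=0: no move → L
n=1: no move → L
n=2: W (go to 1, an L position)
n=3: L (sole option 2(W) is W)
n=4: W (go to 3, an L position)
n=5: L (sole option 4(W) is W)
n=6: W (go to 3, an L position)
n=7: L (sole option 6(W) is W)
n=8: W (go to 7, an L position)
n=9: L (options 6(W), 8(W) are all W)
n=10: W (go to 5, an L position)
n=11: L (sole option 10(W) is W)
n=12: W (go to 9, an L position)
n=13: L (sole option 12(W) is W)
n=14: W (go to 7, an L position)
n=15: L (options 10(W), 12(W), 14(W) are all W)
n=16: W (go to 15, an L position)
n=17: L (sole option 16(W) is W)
n=18: W (go to 9, an L position)
n=19: L (sole option 18(W) is W)
n=20: W (go to 15, an L position)
n=21: L (options 14(W), 18(W), 20(W) are all W)
n=22: W (go to 11, an L position)
n=23: L (sole option 22(W) is W)
n=24: W (go to 21, an L position)
n=25: L (options 20(W), 24(W) are all W)
n=26: W (go to 13, an L position)
n=27: L (options 18(W), 24(W), 26(W) are all W)
n=28: W (go to 21, an L position)
n=29: L (sole option 28(W) is W)
n=30: W (go to 15, an L position)
n=31: L (sole option 30(W) is W)
n=32: W (go to 31, an L position)
L entries with 0 ≤ n ≤ 32: n = 0, 1, 3, 5, 7, 9, 11, 13, 15, 17, 19, 21, 23, 25, 27, 29, 31; that makes 17.

17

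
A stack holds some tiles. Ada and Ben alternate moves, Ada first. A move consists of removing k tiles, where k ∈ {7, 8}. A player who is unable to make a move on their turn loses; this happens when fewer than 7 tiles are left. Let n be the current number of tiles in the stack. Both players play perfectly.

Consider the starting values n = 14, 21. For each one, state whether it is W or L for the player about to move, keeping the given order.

Classify positions by backward induction: terminal positions (no move available) are L. From any other position, the mover wins iff some move reaches an L.
n=0: no move → L
n=1: no move → L
n=2: no move → L
n=3: no move → L
n=4: no move → L
n=5: no move → L
n=6: no move → L
n=7: →0(L), so W
n=8: →1(L), so W
n=9: →2(L), so W
n=10: →3(L), so W
n=11: →4(L), so W
n=12: →5(L), so W
n=13: →6(L), so W
n=14: →6(L), so W
n=15: →8(W), 7(W) — all W, so L
n=16: →9(W), 8(W) — all W, so L
n=17: →10(W), 9(W) — all W, so L
n=18: →11(W), 10(W) — all W, so L
n=19: →12(W), 11(W) — all W, so L
n=20: →13(W), 12(W) — all W, so L
n=21: →14(W), 13(W) — all W, so L

14: W, 21: L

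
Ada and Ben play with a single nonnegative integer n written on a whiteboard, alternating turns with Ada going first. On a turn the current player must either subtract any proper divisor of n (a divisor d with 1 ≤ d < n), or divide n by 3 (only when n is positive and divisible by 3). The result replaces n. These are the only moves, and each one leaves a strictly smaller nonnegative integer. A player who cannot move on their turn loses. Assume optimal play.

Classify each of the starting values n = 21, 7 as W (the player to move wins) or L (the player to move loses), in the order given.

21: W, 7: L

Build the W/L table. Terminal = L. A non-terminal position is W if it has a move to some L; otherwise it is L.
n=0: no move → L
n=1: no move → L
n=2: →1(L), so W
n=3: →1(L), so W
n=4: →2(W), 3(W) — all W, so L
n=5: →4(L), so W
n=6: →4(L), so W
n=7: →6(W) only, which is W, so L
n=8: →4(L), so W
n=9: →3(W), 6(W), 8(W) — all W, so L
n=10: →9(L), so W
n=11: →10(W) only, which is W, so L
n=12: →4(L), so W
n=13: →12(W) only, which is W, so L
n=14: →7(L), so W
n=15: →5(W), 10(W), 12(W), 14(W) — all W, so L
n=16: →15(L), so W
n=17: →16(W) only, which is W, so L
n=18: →9(L), so W
n=19: →18(W) only, which is W, so L
n=20: →15(L), so W
n=21: →7(L), so W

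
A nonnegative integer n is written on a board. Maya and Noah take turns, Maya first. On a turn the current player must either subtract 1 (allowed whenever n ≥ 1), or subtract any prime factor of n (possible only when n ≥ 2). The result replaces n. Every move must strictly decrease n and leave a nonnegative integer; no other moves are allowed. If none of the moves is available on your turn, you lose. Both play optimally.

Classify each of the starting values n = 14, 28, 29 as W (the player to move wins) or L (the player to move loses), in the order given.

Label each position W (a win for the player to move) or L (a loss). A position with no legal move is L; any other position is W exactly when some move reaches an L, and L when every move reaches a W.
n=0: no move → L
n=1: →0(L), so W
n=2: →0(L), so W
n=3: →0(L), so W
n=4: →2(W), 3(W) — all W, so L
n=5: →0(L), so W
n=6: →4(L), so W
n=7: →0(L), so W
n=8: →6(W), 7(W) — all W, so L
n=9: →8(L), so W
n=10: →8(L), so W
n=11: →0(L), so W
n=12: →9(W), 10(W), 11(W) — all W, so L
n=13: →0(L), so W
n=14: →12(L), so W
n=15: →12(L), so W
n=16: →14(W), 15(W) — all W, so L
n=17: →0(L), so W
n=18: →16(L), so W
n=19: →0(L), so W
n=20: →15(W), 18(W), 19(W) — all W, so L
n=21: →20(L), so W
n=22: →20(L), so W
n=23: →0(L), so W
n=24: →21(W), 22(W), 23(W) — all W, so L
n=25: →20(L), so W
n=26: →24(L), so W
n=27: →24(L), so W
n=28: →21(W), 26(W), 27(W) — all W, so L
n=29: →0(L), so W

14: W, 28: L, 29: W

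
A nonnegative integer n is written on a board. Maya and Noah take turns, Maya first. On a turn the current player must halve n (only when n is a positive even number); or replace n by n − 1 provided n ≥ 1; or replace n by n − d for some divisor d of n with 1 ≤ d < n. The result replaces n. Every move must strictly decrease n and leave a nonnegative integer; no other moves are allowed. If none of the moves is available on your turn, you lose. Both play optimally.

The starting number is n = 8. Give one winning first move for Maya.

Label each position W (a win for the player to move) or L (a loss). A position with no legal move is L; any other position is W exactly when some move reaches an L, and L when every move reaches a W.
n=0: no move → L
n=1: reaches L-position 0 → W
n=2: only reaches 1(W), which is W → L
n=3: reaches L-position 2 → W
n=4: reaches L-position 2 → W
n=5: only reaches 4(W), which is W → L
n=6: reaches L-position 5 → W
n=7: only reaches 6(W), which is W → L
n=8: reaches L-position 7 → W
From 8, the L positions reachable in one move are: 7.

Move to 7.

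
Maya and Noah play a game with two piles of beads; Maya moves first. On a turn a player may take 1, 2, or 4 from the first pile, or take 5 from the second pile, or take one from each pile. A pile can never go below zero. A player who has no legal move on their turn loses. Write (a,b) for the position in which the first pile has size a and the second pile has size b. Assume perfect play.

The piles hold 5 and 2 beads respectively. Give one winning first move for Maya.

Move to (3,2).

Use the standard recursion: the mover loses at a terminal position; elsewhere, the mover wins exactly when some move hands the opponent an L position.
No move ever increases a pile, so every position that can arise here has a ≤ 5 and b ≤ 2; it is enough to label the cells with 0 ≤ a ≤ 5 and 0 ≤ b ≤ 2.
Every move lowers a or b (never raises either), so fill the grid row by row in increasing a, and left to right within a row: each cell's successors are then already labelled.
      b=0  b=1  b=2
a=0:    L    L    L
a=1:    W    W    W
a=2:    W    W    W
a=3:    L    L    L
a=4:    W    W    W
a=5:    W    W    W
Cells with no legal move (terminal, hence L): (0,0), (0,1), (0,2).
The remaining L cells, each justified by listing all of its moves:
(3,0): only reaches (2,0)(W), (1,0)(W), all W → L
(3,1): only reaches (2,1)(W), (1,1)(W), (2,0)(W), all W → L
(3,2): only reaches (2,2)(W), (1,2)(W), (2,1)(W), all W → L
Every other cell has at least one move into one of the L cells above, so it is W.
From (5,2), the L positions reachable in one move are: (3,2).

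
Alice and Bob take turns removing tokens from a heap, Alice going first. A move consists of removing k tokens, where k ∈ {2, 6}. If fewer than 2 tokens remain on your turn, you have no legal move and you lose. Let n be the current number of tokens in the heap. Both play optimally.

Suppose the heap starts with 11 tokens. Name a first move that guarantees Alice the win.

Use the standard recursion: the mover loses at a terminal position; elsewhere, the mover wins exactly when some move hands the opponent an L position.
n=0: no move → L
n=1: no move → L
n=2: →0(L), so W
n=3: →1(L), so W
n=4: →2(W) only, which is W, so L
n=5: →3(W) only, which is W, so L
n=6: →4(L), so W
n=7: →5(L), so W
n=8: →6(W), 2(W) — all W, so L
n=9: →7(W), 3(W) — all W, so L
n=10: →8(L), so W
n=11: →9(L), so W
From 11, the L positions reachable in one move are: 9, 5. Any move reaching one of these is winning.

Remove 2, leaving 9.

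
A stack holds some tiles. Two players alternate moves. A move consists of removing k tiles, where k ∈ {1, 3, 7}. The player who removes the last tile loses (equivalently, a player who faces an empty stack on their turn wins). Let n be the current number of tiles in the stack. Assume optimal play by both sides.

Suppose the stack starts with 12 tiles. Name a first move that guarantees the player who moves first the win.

Remove 1, leaving 11.

Positions with no move are W. A position that does have a move is losing for the player to move precisely when every available move leads to a winning position for the opponent. Fill in the labels:
n=0: no move; the opponent has just taken the last tile and therefore loses → W
n=1: →0(W) only, which is W, so L
n=2: →1(L), so W
n=3: →2(W), 0(W) — all W, so L
n=4: →3(L), so W
n=5: →4(W), 2(W) — all W, so L
n=6: →5(L), so W
n=7: →6(W), 4(W), 0(W) — all W, so L
n=8: →7(L), so W
n=9: →8(W), 6(W), 2(W) — all W, so L
n=10: →9(L), so W
n=11: →10(W), 8(W), 4(W) — all W, so L
n=12: →11(L), so W
From 12, the L positions reachable in one move are: 11, 9, 5. Any move reaching one of these is winning.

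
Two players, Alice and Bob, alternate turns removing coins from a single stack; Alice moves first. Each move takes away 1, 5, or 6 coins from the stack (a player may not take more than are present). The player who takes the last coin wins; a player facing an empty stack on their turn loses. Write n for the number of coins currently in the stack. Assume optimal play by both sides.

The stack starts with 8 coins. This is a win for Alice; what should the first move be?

Compute win/loss labels from the base case upward. A position with no move is L. Any other position is W if it can reach an L in one move, else L.
n=0: no move → L
n=1: can move to 0, which is L ⇒ W
n=2: the only move is to 1(W), a W ⇒ L
n=3: can move to 2, which is L ⇒ W
n=4: the only move is to 3(W), a W ⇒ L
n=5: can move to 4, which is L ⇒ W
n=6: can move to 0, which is L ⇒ W
n=7: can move to 2, which is L ⇒ W
n=8: can move to 2, which is L ⇒ W
From 8, the L positions reachable in one move are: 2.

Remove 6, leaving 2.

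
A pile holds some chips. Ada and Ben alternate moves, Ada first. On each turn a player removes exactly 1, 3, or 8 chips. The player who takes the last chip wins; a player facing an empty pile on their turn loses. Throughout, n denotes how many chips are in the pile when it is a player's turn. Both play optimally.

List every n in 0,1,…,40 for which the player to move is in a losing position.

Build the W/L table. Terminal = L. A non-terminal position is W if it has a move to some L; otherwise it is L.
n=0: no move → L
n=1: W (go to 0, an L position)
n=2: L (sole option 1(W) is W)
n=3: W (go to 2, an L position)
n=4: L (options 3(W), 1(W) are all W)
n=5: W (go to 4, an L position)
n=6: L (options 5(W), 3(W) are all W)
n=7: W (go to 6, an L position)
n=8: W (go to 0, an L position)
n=9: W (go to 6, an L position)
n=10: W (go to 2, an L position)
n=11: L (options 10(W), 8(W), 3(W) are all W)
n=12: W (go to 11, an L position)
n=13: L (options 12(W), 10(W), 5(W) are all W)
n=14: W (go to 13, an L position)
n=15: L (options 14(W), 12(W), 7(W) are all W)
n=16: W (go to 15, an L position)
n=17: L (options 16(W), 14(W), 9(W) are all W)
n=18: W (go to 17, an L position)
n=19: W (go to 11, an L position)
n=20: W (go to 17, an L position)
n=21: W (go to 13, an L position)
n=22: L (options 21(W), 19(W), 14(W) are all W)
n=23: W (go to 22, an L position)
n=24: L (options 23(W), 21(W), 16(W) are all W)
n=25: W (go to 24, an L position)
n=26: L (options 25(W), 23(W), 18(W) are all W)
n=27: W (go to 26, an L position)
n=28: L (options 27(W), 25(W), 20(W) are all W)
n=29: W (go to 28, an L position)
n=30: W (go to 22, an L position)
n=31: W (go to 28, an L position)
n=32: W (go to 24, an L position)
n=33: L (options 32(W), 30(W), 25(W) are all W)
n=34: W (go to 33, an L position)
n=35: L (options 34(W), 32(W), 27(W) are all W)
n=36: W (go to 35, an L position)
n=37: L (options 36(W), 34(W), 29(W) are all W)
n=38: W (go to 37, an L position)
n=39: L (options 38(W), 36(W), 31(W) are all W)
n=40: W (go to 39, an L position)
The losing starting values of n are exactly the entries labelled L in this table (16 of them).

0, 2, 4, 6, 11, 13, 15, 17, 22, 24, 26, 28, 33, 35, 37, 39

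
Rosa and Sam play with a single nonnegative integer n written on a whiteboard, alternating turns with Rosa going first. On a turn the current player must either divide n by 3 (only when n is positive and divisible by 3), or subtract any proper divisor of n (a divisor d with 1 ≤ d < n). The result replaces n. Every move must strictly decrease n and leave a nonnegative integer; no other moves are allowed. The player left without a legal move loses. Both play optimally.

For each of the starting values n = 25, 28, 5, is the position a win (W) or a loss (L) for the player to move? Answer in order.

Build the W/L table. Terminal = L. A non-terminal position is W if it has a move to some L; otherwise it is L.
n=0: no move → L
n=1: no move → L
n=2: reaches L-position 1 → W
n=3: reaches L-position 1 → W
n=4: only reaches 2(W), 3(W), all W → L
n=5: reaches L-position 4 → W
n=6: reaches L-position 4 → W
n=7: only reaches 6(W), which is W → L
n=8: reaches L-position 4 → W
n=9: only reaches 3(W), 6(W), 8(W), all W → L
n=10: reaches L-position 9 → W
n=11: only reaches 10(W), which is W → L
n=12: reaches L-position 4 → W
n=13: only reaches 12(W), which is W → L
n=14: reaches L-position 7 → W
n=15: only reaches 5(W), 10(W), 12(W), 14(W), all W → L
n=16: reaches L-position 15 → W
n=17: only reaches 16(W), which is W → L
n=18: reaches L-position 9 → W
n=19: only reaches 18(W), which is W → L
n=20: reaches L-position 15 → W
n=21: reaches L-position 7 → W
n=22: reaches L-position 11 → W
n=23: only reaches 22(W), which is W → L
n=24: reaches L-position 23 → W
n=25: only reaches 20(W), 24(W), all W → L
n=26: reaches L-position 13 → W
n=27: reaches L-position 9 → W
n=28: only reaches 14(W), 21(W), 24(W), 26(W), 27(W), all W → L

25: L, 28: L, 5: W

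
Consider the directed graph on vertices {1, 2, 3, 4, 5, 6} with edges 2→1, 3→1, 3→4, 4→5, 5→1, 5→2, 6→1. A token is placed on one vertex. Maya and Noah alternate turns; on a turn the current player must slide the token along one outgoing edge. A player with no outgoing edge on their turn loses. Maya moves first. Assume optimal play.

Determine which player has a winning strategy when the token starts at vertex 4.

Work bottom-up. With no move the player to move loses. Otherwise the position is W if at least one move leads to an L position for the opponent, and L if every move leads to a W.
Every edge goes from a vertex to one that appears earlier in the order 1, 2, 5, 6, 4, 3, so processing vertices in that order labels each vertex after all of its successors.
1: no outgoing edge → L
2: can move to 1, which is L ⇒ W
5: can move to 1, which is L ⇒ W
6: can move to 1, which is L ⇒ W
4: the only move is to 5(W), a W ⇒ L
3: can move to 4, which is L ⇒ W
Every move from 4 reaches a W position, so the mover loses.

Noah wins.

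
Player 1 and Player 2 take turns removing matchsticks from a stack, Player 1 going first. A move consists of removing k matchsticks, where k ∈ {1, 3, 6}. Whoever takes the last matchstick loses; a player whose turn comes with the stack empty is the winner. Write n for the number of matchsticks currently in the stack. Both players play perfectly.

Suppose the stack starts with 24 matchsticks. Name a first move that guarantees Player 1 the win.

Positions with no move are W. A position that does have a move is losing for the player to move precisely when every available move leads to a winning position for the opponent. Fill in the labels:
n=0: no move; the opponent has just taken the last matchstick and therefore loses → W
n=1: the only move is to 0(W), a W ⇒ L
n=2: can move to 1, which is L ⇒ W
n=3: moves to 2(W), 0(W); every one is W ⇒ L
n=4: can move to 3, which is L ⇒ W
n=5: moves to 4(W), 2(W); every one is W ⇒ L
n=6: can move to 5, which is L ⇒ W
n=7: can move to 1, which is L ⇒ W
n=8: can move to 5, which is L ⇒ W
n=9: can move to 3, which is L ⇒ W
n=10: moves to 9(W), 7(W), 4(W); every one is W ⇒ L
n=11: can move to 10, which is L ⇒ W
n=12: moves to 11(W), 9(W), 6(W); every one is W ⇒ L
n=13: can move to 12, which is L ⇒ W
n=14: moves to 13(W), 11(W), 8(W); every one is W ⇒ L
n=15: can move to 14, which is L ⇒ W
n=16: can move to 10, which is L ⇒ W
n=17: can move to 14, which is L ⇒ W
n=18: can move to 12, which is L ⇒ W
n=19: moves to 18(W), 16(W), 13(W); every one is W ⇒ L
n=20: can move to 19, which is L ⇒ W
n=21: moves to 20(W), 18(W), 15(W); every one is W ⇒ L
n=22: can move to 21, which is L ⇒ W
n=23: moves to 22(W), 20(W), 17(W); every one is W ⇒ L
n=24: can move to 23, which is L ⇒ W
From 24, the L positions reachable in one move are: 23, 21. Any move reaching one of these is winning.

Remove 1, leaving 23.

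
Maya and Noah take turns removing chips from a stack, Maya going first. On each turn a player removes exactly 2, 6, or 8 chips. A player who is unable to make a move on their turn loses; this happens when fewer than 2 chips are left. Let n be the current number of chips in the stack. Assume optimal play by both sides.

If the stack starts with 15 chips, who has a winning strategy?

Use the standard recursion: the mover loses at a terminal position; elsewhere, the mover wins exactly when some move hands the opponent an L position.
n=0: no move → L
n=1: no move → L
n=2: →0(L), so W
n=3: →1(L), so W
n=4: →2(W) only, which is W, so L
n=5: →3(W) only, which is W, so L
n=6: →4(L), so W
n=7: →5(L), so W
n=8: →0(L), so W
n=9: →1(L), so W
n=10: →4(L), so W
n=11: →5(L), so W
n=12: →4(L), so W
n=13: →5(L), so W
n=14: →12(W), 8(W), 6(W) — all W, so L
n=15: →13(W), 9(W), 7(W) — all W, so L
The starting position 15 is L: whatever Maya does, the opponent receives a W position.

Noah wins.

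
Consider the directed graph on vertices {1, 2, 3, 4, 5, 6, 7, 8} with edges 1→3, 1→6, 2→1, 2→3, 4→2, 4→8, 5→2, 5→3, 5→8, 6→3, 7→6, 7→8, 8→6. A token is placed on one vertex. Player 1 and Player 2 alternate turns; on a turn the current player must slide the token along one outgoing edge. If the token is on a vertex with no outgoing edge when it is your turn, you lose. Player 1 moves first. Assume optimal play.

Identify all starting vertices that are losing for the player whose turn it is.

Positions with no move are L. A position that does have a move is losing for the player to move precisely when every available move leads to a winning position for the opponent. Fill in the labels:
Every edge goes from a vertex to one that appears earlier in the order 3, 6, 1, 2, 8, 4, 5, 7, so processing vertices in that order labels each vertex after all of its successors.
3: no outgoing edge → L
6: →3(L), so W
1: →3(L), so W
2: →3(L), so W
8: →6(W) only, which is W, so L
4: →8(L), so W
5: →8(L), so W
7: →8(L), so W
Reading off the rows marked L gives the requested list; there are 2 such vertices.

3, 8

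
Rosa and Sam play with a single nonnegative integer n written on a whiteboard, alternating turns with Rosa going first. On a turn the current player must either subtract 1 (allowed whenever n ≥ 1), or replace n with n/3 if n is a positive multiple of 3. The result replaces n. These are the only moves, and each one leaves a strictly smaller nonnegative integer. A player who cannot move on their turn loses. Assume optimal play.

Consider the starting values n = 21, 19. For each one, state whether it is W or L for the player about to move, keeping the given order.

21: W, 19: L

Positions with no move are L. A position that does have a move is losing for the player to move precisely when every available move leads to a winning position for the opponent. Fill in the labels:
n=0: no move → L
n=1: W (go to 0, an L position)
n=2: L (sole option 1(W) is W)
n=3: W (go to 2, an L position)
n=4: L (sole option 3(W) is W)
n=5: W (go to 4, an L position)
n=6: W (go to 2, an L position)
n=7: L (sole option 6(W) is W)
n=8: W (go to 7, an L position)
n=9: L (options 3(W), 8(W) are all W)
n=10: W (go to 9, an L position)
n=11: L (sole option 10(W) is W)
n=12: W (go to 4, an L position)
n=13: L (sole option 12(W) is W)
n=14: W (go to 13, an L position)
n=15: L (options 5(W), 14(W) are all W)
n=16: W (go to 15, an L position)
n=17: L (sole option 16(W) is W)
n=18: W (go to 17, an L position)
n=19: L (sole option 18(W) is W)
n=20: W (go to 19, an L position)
n=21: W (go to 7, an L position)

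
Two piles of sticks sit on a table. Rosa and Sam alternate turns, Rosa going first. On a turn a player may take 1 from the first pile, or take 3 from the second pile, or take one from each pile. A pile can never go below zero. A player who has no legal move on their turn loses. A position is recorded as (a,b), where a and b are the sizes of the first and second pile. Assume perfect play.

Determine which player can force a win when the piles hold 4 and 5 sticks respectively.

Compute win/loss labels from the base case upward. A position with no move is L. Any other position is W if it can reach an L in one move, else L.
No move ever increases a pile, so every position that can arise here has a ≤ 4 and b ≤ 5; it is enough to label the cells with 0 ≤ a ≤ 4 and 0 ≤ b ≤ 5.
Every move lowers a or b (never raises either), so fill the grid row by row in increasing a, and left to right within a row: each cell's successors are then already labelled.
      b=0  b=1  b=2  b=3  b=4  b=5
a=0:    L    L    L    W    W    W
a=1:    W    W    W    W    L    L
a=2:    L    L    L    W    W    W
a=3:    W    W    W    W    L    L
a=4:    L    L    L    W    W    W
Cells with no legal move (terminal, hence L): (0,0), (0,1), (0,2).
The remaining L cells, each justified by listing all of its moves:
(1,4): →(0,4)(W), (1,1)(W), (0,3)(W) — all W, so L
(1,5): →(0,5)(W), (1,2)(W), (0,4)(W) — all W, so L
(2,0): →(1,0)(W) only, which is W, so L
(2,1): →(1,1)(W), (1,0)(W) — all W, so L
(2,2): →(1,2)(W), (1,1)(W) — all W, so L
(3,4): →(2,4)(W), (3,1)(W), (2,3)(W) — all W, so L
(3,5): →(2,5)(W), (3,2)(W), (2,4)(W) — all W, so L
(4,0): →(3,0)(W) only, which is W, so L
(4,1): →(3,1)(W), (3,0)(W) — all W, so L
(4,2): →(3,2)(W), (3,1)(W) — all W, so L
Every other cell has at least one move into one of the L cells above, so it is W.
The starting position (4,5) is W: Rosa should move to (3,5), handing over an L position.

Rosa wins.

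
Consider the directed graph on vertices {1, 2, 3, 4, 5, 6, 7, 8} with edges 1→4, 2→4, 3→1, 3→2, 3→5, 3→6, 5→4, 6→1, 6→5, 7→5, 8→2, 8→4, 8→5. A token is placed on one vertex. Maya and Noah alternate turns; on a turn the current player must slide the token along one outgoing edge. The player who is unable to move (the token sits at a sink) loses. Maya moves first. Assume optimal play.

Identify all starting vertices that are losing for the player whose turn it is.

4, 6, 7

Build the W/L table. Terminal = L. A non-terminal position is W if it has a move to some L; otherwise it is L.
Every edge goes from a vertex to one that appears earlier in the order 4, 5, 2, 8, 1, 6, 7, 3, so processing vertices in that order labels each vertex after all of its successors.
4: no outgoing edge → L
5: W (go to 4, an L position)
2: W (go to 4, an L position)
8: W (go to 4, an L position)
1: W (go to 4, an L position)
6: L (options 1(W), 5(W) are all W)
7: L (sole option 5(W) is W)
3: W (go to 6, an L position)
Reading off the rows marked L gives the requested list; there are 3 such vertices.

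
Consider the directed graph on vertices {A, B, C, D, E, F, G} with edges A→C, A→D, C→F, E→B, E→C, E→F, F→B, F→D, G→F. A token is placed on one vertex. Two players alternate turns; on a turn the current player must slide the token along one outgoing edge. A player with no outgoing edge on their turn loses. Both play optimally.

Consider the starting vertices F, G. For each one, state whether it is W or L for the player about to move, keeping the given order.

Build the W/L table. Terminal = L. A non-terminal position is W if it has a move to some L; otherwise it is L.
Every edge goes from a vertex to one that appears earlier in the order B, D, F, G, C, E, A, so processing vertices in that order labels each vertex after all of its successors.
B: no outgoing edge → L
D: no outgoing edge → L
F: W (go to D, an L position)
G: L (sole option F(W) is W)
C: L (sole option F(W) is W)
E: W (go to C, an L position)
A: W (go to C, an L position)

F: W, G: L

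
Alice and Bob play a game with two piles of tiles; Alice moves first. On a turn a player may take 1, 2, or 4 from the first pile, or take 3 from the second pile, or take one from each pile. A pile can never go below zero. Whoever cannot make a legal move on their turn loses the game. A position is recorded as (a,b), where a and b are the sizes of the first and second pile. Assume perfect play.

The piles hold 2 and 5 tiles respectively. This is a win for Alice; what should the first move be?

Positions with no move are L. A position that does have a move is losing for the player to move precisely when every available move leads to a winning position for the opponent. Fill in the labels:
No move ever increases a pile, so every position that can arise here has a ≤ 2 and b ≤ 5; it is enough to label the cells with 0 ≤ a ≤ 2 and 0 ≤ b ≤ 5.
Every move lowers a or b (never raises either), so fill the grid row by row in increasing a, and left to right within a row: each cell's successors are then already labelled.
      b=0  b=1  b=2  b=3  b=4  b=5
a=0:    L    L    L    W    W    W
a=1:    W    W    W    W    L    L
a=2:    W    W    W    L    W    W
Cells with no legal move (terminal, hence L): (0,0), (0,1), (0,2).
The remaining L cells, each justified by listing all of its moves:
(1,4): only reaches (0,4)(W), (1,1)(W), (0,3)(W), all W → L
(1,5): only reaches (0,5)(W), (1,2)(W), (0,4)(W), all W → L
(2,3): only reaches (1,3)(W), (0,3)(W), (2,0)(W), (1,2)(W), all W → L
Every other cell has at least one move into one of the L cells above, so it is W.
From (2,5), the L positions reachable in one move are: (1,5), (1,4). Any move reaching one of these is winning.

Move to (1,5).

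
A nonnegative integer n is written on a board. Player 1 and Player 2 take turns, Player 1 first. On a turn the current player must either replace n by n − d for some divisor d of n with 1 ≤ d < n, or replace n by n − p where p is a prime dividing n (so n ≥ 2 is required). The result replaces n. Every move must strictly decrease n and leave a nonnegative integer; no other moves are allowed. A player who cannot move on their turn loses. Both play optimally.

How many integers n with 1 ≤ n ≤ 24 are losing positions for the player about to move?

Build the W/L table. Terminal = L. A non-terminal position is W if it has a move to some L; otherwise it is L.
n=0: no move → L
n=1: no move → L
n=2: W (go to 0, an L position)
n=3: W (go to 0, an L position)
n=4: L (options 2(W), 3(W) are all W)
n=5: W (go to 0, an L position)
n=6: W (go to 4, an L position)
n=7: W (go to 0, an L position)
n=8: W (go to 4, an L position)
n=9: L (options 6(W), 8(W) are all W)
n=10: W (go to 9, an L position)
n=11: W (go to 0, an L position)
n=12: W (go to 9, an L position)
n=13: W (go to 0, an L position)
n=14: L (options 7(W), 12(W), 13(W) are all W)
n=15: W (go to 14, an L position)
n=16: W (go to 14, an L position)
n=17: W (go to 0, an L position)
n=18: W (go to 9, an L position)
n=19: W (go to 0, an L position)
n=20: L (options 10(W), 15(W), 16(W), 18(W), 19(W) are all W)
n=21: W (go to 14, an L position)
n=22: W (go to 20, an L position)
n=23: W (go to 0, an L position)
n=24: W (go to 20, an L position)
L entries with 1 ≤ n ≤ 24 (n=0 is outside the asked range and is not counted): n = 1, 4, 9, 14, 20; that makes 5.

5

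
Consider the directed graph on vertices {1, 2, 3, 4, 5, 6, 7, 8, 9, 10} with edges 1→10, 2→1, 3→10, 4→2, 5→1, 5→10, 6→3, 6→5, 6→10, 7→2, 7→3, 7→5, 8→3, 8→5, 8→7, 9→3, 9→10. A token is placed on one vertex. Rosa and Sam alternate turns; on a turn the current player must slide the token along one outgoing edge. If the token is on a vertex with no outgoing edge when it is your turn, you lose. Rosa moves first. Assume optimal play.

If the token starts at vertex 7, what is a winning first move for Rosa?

Move to 2.

Classify positions by backward induction: terminal positions (no move available) are L. From any other position, the mover wins iff some move reaches an L.
Every edge goes from a vertex to one that appears earlier in the order 10, 1, 5, 2, 3, 7, 8, 6, 4, 9, so processing vertices in that order labels each vertex after all of its successors.
10: no outgoing edge → L
1: can move to 10, which is L ⇒ W
5: can move to 10, which is L ⇒ W
2: the only move is to 1(W), a W ⇒ L
3: can move to 10, which is L ⇒ W
7: can move to 2, which is L ⇒ W
8: moves to 7(W), 3(W), 5(W); every one is W ⇒ L
6: can move to 10, which is L ⇒ W
4: can move to 2, which is L ⇒ W
9: can move to 10, which is L ⇒ W
From 7, the L positions reachable in one move are: 2.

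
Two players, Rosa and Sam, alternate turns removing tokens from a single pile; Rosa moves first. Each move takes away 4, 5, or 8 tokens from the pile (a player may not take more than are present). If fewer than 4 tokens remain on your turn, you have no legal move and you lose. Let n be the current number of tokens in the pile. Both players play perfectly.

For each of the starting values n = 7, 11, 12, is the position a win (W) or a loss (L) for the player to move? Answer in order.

7: W, 11: W, 12: L

Use the standard recursion: the mover loses at a terminal position; elsewhere, the mover wins exactly when some move hands the opponent an L position.
n=0: no move → L
n=1: no move → L
n=2: no move → L
n=3: no move → L
n=4: →0(L), so W
n=5: →1(L), so W
n=6: →2(L), so W
n=7: →3(L), so W
n=8: →3(L), so W
n=9: →1(L), so W
n=10: →2(L), so W
n=11: →3(L), so W
n=12: →8(W), 7(W), 4(W) — all W, so L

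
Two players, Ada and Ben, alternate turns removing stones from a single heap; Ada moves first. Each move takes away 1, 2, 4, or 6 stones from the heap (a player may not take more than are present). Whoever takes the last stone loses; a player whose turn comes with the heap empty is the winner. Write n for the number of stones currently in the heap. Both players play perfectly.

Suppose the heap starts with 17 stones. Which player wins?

Ben wins.

Build the W/L table. Terminal = W. A non-terminal position is W if it has a move to some L; otherwise it is L.
n=0: no move; the opponent has just taken the last stone and therefore loses → W
n=1: the only move is to 0(W), a W ⇒ L
n=2: can move to 1, which is L ⇒ W
n=3: can move to 1, which is L ⇒ W
n=4: moves to 3(W), 2(W), 0(W); every one is W ⇒ L
n=5: can move to 4, which is L ⇒ W
n=6: can move to 4, which is L ⇒ W
n=7: can move to 1, which is L ⇒ W
n=8: can move to 4, which is L ⇒ W
n=9: moves to 8(W), 7(W), 5(W), 3(W); every one is W ⇒ L
n=10: can move to 9, which is L ⇒ W
n=11: can move to 9, which is L ⇒ W
n=12: moves to 11(W), 10(W), 8(W), 6(W); every one is W ⇒ L
n=13: can move to 12, which is L ⇒ W
n=14: can move to 12, which is L ⇒ W
n=15: can move to 9, which is L ⇒ W
n=16: can move to 12, which is L ⇒ W
n=17: moves to 16(W), 15(W), 13(W), 11(W); every one is W ⇒ L
Every move from 17 reaches a W position, so the mover loses.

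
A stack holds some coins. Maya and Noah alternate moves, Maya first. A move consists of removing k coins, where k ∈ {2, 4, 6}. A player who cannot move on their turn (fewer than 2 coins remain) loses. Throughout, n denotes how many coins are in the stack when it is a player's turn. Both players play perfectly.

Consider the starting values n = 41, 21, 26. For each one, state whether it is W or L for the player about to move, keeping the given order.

Label each position W (a win for the player to move) or L (a loss). A position with no legal move is L; any other position is W exactly when some move reaches an L, and L when every move reaches a W.
n=0: no move → L
n=1: no move → L
n=2: →0(L), so W
n=3: →1(L), so W
n=4: →0(L), so W
n=5: →1(L), so W
n=6: →0(L), so W
n=7: →1(L), so W
n=8: →6(W), 4(W), 2(W) — all W, so L
n=9: →7(W), 5(W), 3(W) — all W, so L
n=10: →8(L), so W
n=11: →9(L), so W
n=12: →8(L), so W
n=13: →9(L), so W
n=14: →8(L), so W
n=15: →9(L), so W
n=16: →14(W), 12(W), 10(W) — all W, so L
n=17: →15(W), 13(W), 11(W) — all W, so L
n=18: →16(L), so W
n=19: →17(L), so W
n=20: →16(L), so W
n=21: →17(L), so W
n=22: →16(L), so W
n=23: →17(L), so W
n=24: →22(W), 20(W), 18(W) — all W, so L
n=25: →23(W), 21(W), 19(W) — all W, so L
n=26: →24(L), so W
n=27: →25(L), so W
n=28: →24(L), so W
n=29: →25(L), so W
n=30: →24(L), so W
n=31: →25(L), so W
n=32: →30(W), 28(W), 26(W) — all W, so L
n=33: →31(W), 29(W), 27(W) — all W, so L
n=34: →32(L), so W
n=35: →33(L), so W
n=36: →32(L), so W
n=37: →33(L), so W
n=38: →32(L), so W
n=39: →33(L), so W
n=40: →38(W), 36(W), 34(W) — all W, so L
n=41: →39(W), 37(W), 35(W) — all W, so L

41: L, 21: W, 26: W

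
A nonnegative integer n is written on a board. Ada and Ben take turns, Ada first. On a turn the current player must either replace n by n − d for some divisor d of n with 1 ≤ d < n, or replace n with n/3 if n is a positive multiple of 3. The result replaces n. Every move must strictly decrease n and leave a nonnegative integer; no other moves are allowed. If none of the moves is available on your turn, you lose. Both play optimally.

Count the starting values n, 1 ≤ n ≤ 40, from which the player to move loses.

14

Classify positions by backward induction: terminal positions (no move available) are L. From any other position, the mover wins iff some move reaches an L.
n=0: no move → L
n=1: no move → L
n=2: →1(L), so W
n=3: →1(L), so W
n=4: →2(W), 3(W) — all W, so L
n=5: →4(L), so W
n=6: →4(L), so W
n=7: →6(W) only, which is W, so L
n=8: →4(L), so W
n=9: →3(W), 6(W), 8(W) — all W, so L
n=10: →9(L), so W
n=11: →10(W) only, which is W, so L
n=12: →4(L), so W
n=13: →12(W) only, which is W, so L
n=14: →7(L), so W
n=15: →5(W), 10(W), 12(W), 14(W) — all W, so L
n=16: →15(L), so W
n=17: →16(W) only, which is W, so L
n=18: →9(L), so W
n=19: →18(W) only, which is W, so L
n=20: →15(L), so W
n=21: →7(L), so W
n=22: →11(L), so W
n=23: →22(W) only, which is W, so L
n=24: →23(L), so W
n=25: →20(W), 24(W) — all W, so L
n=26: →13(L), so W
n=27: →9(L), so W
n=28: →14(W), 21(W), 24(W), 26(W), 27(W) — all W, so L
n=29: →28(L), so W
n=30: →15(L), so W
n=31: →30(W) only, which is W, so L
n=32: →28(L), so W
n=33: →11(L), so W
n=34: →17(L), so W
n=35: →28(L), so W
n=36: →12(W), 18(W), 24(W), 27(W), 30(W), 32(W), 33(W), 34(W), 35(W) — all W, so L
n=37: →36(L), so W
n=38: →19(L), so W
n=39: →13(L), so W
n=40: →36(L), so W
L entries with 1 ≤ n ≤ 40 (n=0 is outside the asked range and is not counted): n = 1, 4, 7, 9, 11, 13, 15, 17, 19, 23, 25, 28, 31, 36; that makes 14.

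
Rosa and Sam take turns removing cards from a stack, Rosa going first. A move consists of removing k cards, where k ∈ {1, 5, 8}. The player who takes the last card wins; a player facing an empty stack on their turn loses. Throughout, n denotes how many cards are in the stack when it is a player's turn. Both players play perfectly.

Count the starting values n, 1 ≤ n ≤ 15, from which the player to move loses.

Classify positions by backward induction: terminal positions (no move available) are L. From any other position, the mover wins iff some move reaches an L.
n=0: no move → L
n=1: can move to 0, which is L ⇒ W
n=2: the only move is to 1(W), a W ⇒ L
n=3: can move to 2, which is L ⇒ W
n=4: the only move is to 3(W), a W ⇒ L
n=5: can move to 4, which is L ⇒ W
n=6: moves to 5(W), 1(W); every one is W ⇒ L
n=7: can move to 6, which is L ⇒ W
n=8: can move to 0, which is L ⇒ W
n=9: can move to 4, which is L ⇒ W
n=10: can move to 2, which is L ⇒ W
n=11: can move to 6, which is L ⇒ W
n=12: can move to 4, which is L ⇒ W
n=13: moves to 12(W), 8(W), 5(W); every one is W ⇒ L
n=14: can move to 13, which is L ⇒ W
n=15: moves to 14(W), 10(W), 7(W); every one is W ⇒ L
L entries with 1 ≤ n ≤ 15 (n=0 is outside the asked range and is not counted): n = 2, 4, 6, 13, 15; that makes 5.

5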